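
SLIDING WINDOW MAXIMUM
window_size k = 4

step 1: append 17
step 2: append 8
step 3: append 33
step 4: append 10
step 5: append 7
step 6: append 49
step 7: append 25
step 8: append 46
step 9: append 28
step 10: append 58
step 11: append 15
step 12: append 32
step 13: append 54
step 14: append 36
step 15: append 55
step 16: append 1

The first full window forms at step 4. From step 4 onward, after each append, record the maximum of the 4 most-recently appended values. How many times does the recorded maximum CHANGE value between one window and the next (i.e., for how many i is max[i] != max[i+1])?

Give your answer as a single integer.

Answer: 4

Derivation:
step 1: append 17 -> window=[17] (not full yet)
step 2: append 8 -> window=[17, 8] (not full yet)
step 3: append 33 -> window=[17, 8, 33] (not full yet)
step 4: append 10 -> window=[17, 8, 33, 10] -> max=33
step 5: append 7 -> window=[8, 33, 10, 7] -> max=33
step 6: append 49 -> window=[33, 10, 7, 49] -> max=49
step 7: append 25 -> window=[10, 7, 49, 25] -> max=49
step 8: append 46 -> window=[7, 49, 25, 46] -> max=49
step 9: append 28 -> window=[49, 25, 46, 28] -> max=49
step 10: append 58 -> window=[25, 46, 28, 58] -> max=58
step 11: append 15 -> window=[46, 28, 58, 15] -> max=58
step 12: append 32 -> window=[28, 58, 15, 32] -> max=58
step 13: append 54 -> window=[58, 15, 32, 54] -> max=58
step 14: append 36 -> window=[15, 32, 54, 36] -> max=54
step 15: append 55 -> window=[32, 54, 36, 55] -> max=55
step 16: append 1 -> window=[54, 36, 55, 1] -> max=55
Recorded maximums: 33 33 49 49 49 49 58 58 58 58 54 55 55
Changes between consecutive maximums: 4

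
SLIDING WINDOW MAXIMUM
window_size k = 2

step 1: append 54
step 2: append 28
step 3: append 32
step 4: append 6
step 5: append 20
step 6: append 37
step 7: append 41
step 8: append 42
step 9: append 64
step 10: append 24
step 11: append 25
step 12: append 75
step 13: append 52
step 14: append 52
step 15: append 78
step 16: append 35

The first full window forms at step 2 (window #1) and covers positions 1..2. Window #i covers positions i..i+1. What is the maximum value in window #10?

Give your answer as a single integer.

Answer: 25

Derivation:
step 1: append 54 -> window=[54] (not full yet)
step 2: append 28 -> window=[54, 28] -> max=54
step 3: append 32 -> window=[28, 32] -> max=32
step 4: append 6 -> window=[32, 6] -> max=32
step 5: append 20 -> window=[6, 20] -> max=20
step 6: append 37 -> window=[20, 37] -> max=37
step 7: append 41 -> window=[37, 41] -> max=41
step 8: append 42 -> window=[41, 42] -> max=42
step 9: append 64 -> window=[42, 64] -> max=64
step 10: append 24 -> window=[64, 24] -> max=64
step 11: append 25 -> window=[24, 25] -> max=25
Window #10 max = 25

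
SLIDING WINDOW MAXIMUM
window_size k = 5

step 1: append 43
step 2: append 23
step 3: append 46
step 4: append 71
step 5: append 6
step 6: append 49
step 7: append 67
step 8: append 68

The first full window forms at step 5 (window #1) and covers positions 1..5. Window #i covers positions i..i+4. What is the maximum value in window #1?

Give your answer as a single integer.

Answer: 71

Derivation:
step 1: append 43 -> window=[43] (not full yet)
step 2: append 23 -> window=[43, 23] (not full yet)
step 3: append 46 -> window=[43, 23, 46] (not full yet)
step 4: append 71 -> window=[43, 23, 46, 71] (not full yet)
step 5: append 6 -> window=[43, 23, 46, 71, 6] -> max=71
Window #1 max = 71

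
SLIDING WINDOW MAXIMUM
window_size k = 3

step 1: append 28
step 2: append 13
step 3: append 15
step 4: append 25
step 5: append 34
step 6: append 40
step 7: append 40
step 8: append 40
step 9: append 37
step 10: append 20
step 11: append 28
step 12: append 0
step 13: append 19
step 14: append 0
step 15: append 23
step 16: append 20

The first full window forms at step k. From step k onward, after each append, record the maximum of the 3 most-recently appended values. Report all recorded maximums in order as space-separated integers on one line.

step 1: append 28 -> window=[28] (not full yet)
step 2: append 13 -> window=[28, 13] (not full yet)
step 3: append 15 -> window=[28, 13, 15] -> max=28
step 4: append 25 -> window=[13, 15, 25] -> max=25
step 5: append 34 -> window=[15, 25, 34] -> max=34
step 6: append 40 -> window=[25, 34, 40] -> max=40
step 7: append 40 -> window=[34, 40, 40] -> max=40
step 8: append 40 -> window=[40, 40, 40] -> max=40
step 9: append 37 -> window=[40, 40, 37] -> max=40
step 10: append 20 -> window=[40, 37, 20] -> max=40
step 11: append 28 -> window=[37, 20, 28] -> max=37
step 12: append 0 -> window=[20, 28, 0] -> max=28
step 13: append 19 -> window=[28, 0, 19] -> max=28
step 14: append 0 -> window=[0, 19, 0] -> max=19
step 15: append 23 -> window=[19, 0, 23] -> max=23
step 16: append 20 -> window=[0, 23, 20] -> max=23

Answer: 28 25 34 40 40 40 40 40 37 28 28 19 23 23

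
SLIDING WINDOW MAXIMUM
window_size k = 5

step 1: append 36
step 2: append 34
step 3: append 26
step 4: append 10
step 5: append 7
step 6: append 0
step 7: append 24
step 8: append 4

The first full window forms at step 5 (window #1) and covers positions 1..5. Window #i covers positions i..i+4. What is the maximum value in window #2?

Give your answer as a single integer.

step 1: append 36 -> window=[36] (not full yet)
step 2: append 34 -> window=[36, 34] (not full yet)
step 3: append 26 -> window=[36, 34, 26] (not full yet)
step 4: append 10 -> window=[36, 34, 26, 10] (not full yet)
step 5: append 7 -> window=[36, 34, 26, 10, 7] -> max=36
step 6: append 0 -> window=[34, 26, 10, 7, 0] -> max=34
Window #2 max = 34

Answer: 34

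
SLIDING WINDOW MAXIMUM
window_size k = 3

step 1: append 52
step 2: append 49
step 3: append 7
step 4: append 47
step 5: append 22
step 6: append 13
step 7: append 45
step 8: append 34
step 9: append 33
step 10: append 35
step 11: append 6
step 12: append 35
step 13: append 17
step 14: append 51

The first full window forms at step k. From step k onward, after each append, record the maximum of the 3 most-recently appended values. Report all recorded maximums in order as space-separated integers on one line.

step 1: append 52 -> window=[52] (not full yet)
step 2: append 49 -> window=[52, 49] (not full yet)
step 3: append 7 -> window=[52, 49, 7] -> max=52
step 4: append 47 -> window=[49, 7, 47] -> max=49
step 5: append 22 -> window=[7, 47, 22] -> max=47
step 6: append 13 -> window=[47, 22, 13] -> max=47
step 7: append 45 -> window=[22, 13, 45] -> max=45
step 8: append 34 -> window=[13, 45, 34] -> max=45
step 9: append 33 -> window=[45, 34, 33] -> max=45
step 10: append 35 -> window=[34, 33, 35] -> max=35
step 11: append 6 -> window=[33, 35, 6] -> max=35
step 12: append 35 -> window=[35, 6, 35] -> max=35
step 13: append 17 -> window=[6, 35, 17] -> max=35
step 14: append 51 -> window=[35, 17, 51] -> max=51

Answer: 52 49 47 47 45 45 45 35 35 35 35 51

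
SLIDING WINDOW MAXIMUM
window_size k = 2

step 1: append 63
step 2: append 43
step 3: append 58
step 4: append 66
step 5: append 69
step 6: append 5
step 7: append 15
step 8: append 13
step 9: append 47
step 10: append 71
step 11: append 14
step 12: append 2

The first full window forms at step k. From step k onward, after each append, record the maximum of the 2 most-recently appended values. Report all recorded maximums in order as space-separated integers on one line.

Answer: 63 58 66 69 69 15 15 47 71 71 14

Derivation:
step 1: append 63 -> window=[63] (not full yet)
step 2: append 43 -> window=[63, 43] -> max=63
step 3: append 58 -> window=[43, 58] -> max=58
step 4: append 66 -> window=[58, 66] -> max=66
step 5: append 69 -> window=[66, 69] -> max=69
step 6: append 5 -> window=[69, 5] -> max=69
step 7: append 15 -> window=[5, 15] -> max=15
step 8: append 13 -> window=[15, 13] -> max=15
step 9: append 47 -> window=[13, 47] -> max=47
step 10: append 71 -> window=[47, 71] -> max=71
step 11: append 14 -> window=[71, 14] -> max=71
step 12: append 2 -> window=[14, 2] -> max=14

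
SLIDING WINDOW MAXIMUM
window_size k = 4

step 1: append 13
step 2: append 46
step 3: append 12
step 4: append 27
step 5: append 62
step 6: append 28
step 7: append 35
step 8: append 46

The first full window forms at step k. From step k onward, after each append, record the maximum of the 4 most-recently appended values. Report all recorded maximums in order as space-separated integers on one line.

Answer: 46 62 62 62 62

Derivation:
step 1: append 13 -> window=[13] (not full yet)
step 2: append 46 -> window=[13, 46] (not full yet)
step 3: append 12 -> window=[13, 46, 12] (not full yet)
step 4: append 27 -> window=[13, 46, 12, 27] -> max=46
step 5: append 62 -> window=[46, 12, 27, 62] -> max=62
step 6: append 28 -> window=[12, 27, 62, 28] -> max=62
step 7: append 35 -> window=[27, 62, 28, 35] -> max=62
step 8: append 46 -> window=[62, 28, 35, 46] -> max=62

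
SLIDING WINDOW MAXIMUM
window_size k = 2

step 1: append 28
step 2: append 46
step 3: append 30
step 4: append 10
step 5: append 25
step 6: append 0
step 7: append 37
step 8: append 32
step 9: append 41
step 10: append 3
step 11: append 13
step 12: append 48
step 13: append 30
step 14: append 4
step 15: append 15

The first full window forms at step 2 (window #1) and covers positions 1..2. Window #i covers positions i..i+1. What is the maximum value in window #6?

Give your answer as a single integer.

Answer: 37

Derivation:
step 1: append 28 -> window=[28] (not full yet)
step 2: append 46 -> window=[28, 46] -> max=46
step 3: append 30 -> window=[46, 30] -> max=46
step 4: append 10 -> window=[30, 10] -> max=30
step 5: append 25 -> window=[10, 25] -> max=25
step 6: append 0 -> window=[25, 0] -> max=25
step 7: append 37 -> window=[0, 37] -> max=37
Window #6 max = 37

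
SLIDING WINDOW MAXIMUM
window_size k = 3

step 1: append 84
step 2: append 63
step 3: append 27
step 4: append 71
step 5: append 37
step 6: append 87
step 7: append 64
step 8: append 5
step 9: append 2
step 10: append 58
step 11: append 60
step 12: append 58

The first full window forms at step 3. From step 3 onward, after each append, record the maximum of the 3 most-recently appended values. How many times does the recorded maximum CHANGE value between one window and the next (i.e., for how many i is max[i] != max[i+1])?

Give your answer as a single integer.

step 1: append 84 -> window=[84] (not full yet)
step 2: append 63 -> window=[84, 63] (not full yet)
step 3: append 27 -> window=[84, 63, 27] -> max=84
step 4: append 71 -> window=[63, 27, 71] -> max=71
step 5: append 37 -> window=[27, 71, 37] -> max=71
step 6: append 87 -> window=[71, 37, 87] -> max=87
step 7: append 64 -> window=[37, 87, 64] -> max=87
step 8: append 5 -> window=[87, 64, 5] -> max=87
step 9: append 2 -> window=[64, 5, 2] -> max=64
step 10: append 58 -> window=[5, 2, 58] -> max=58
step 11: append 60 -> window=[2, 58, 60] -> max=60
step 12: append 58 -> window=[58, 60, 58] -> max=60
Recorded maximums: 84 71 71 87 87 87 64 58 60 60
Changes between consecutive maximums: 5

Answer: 5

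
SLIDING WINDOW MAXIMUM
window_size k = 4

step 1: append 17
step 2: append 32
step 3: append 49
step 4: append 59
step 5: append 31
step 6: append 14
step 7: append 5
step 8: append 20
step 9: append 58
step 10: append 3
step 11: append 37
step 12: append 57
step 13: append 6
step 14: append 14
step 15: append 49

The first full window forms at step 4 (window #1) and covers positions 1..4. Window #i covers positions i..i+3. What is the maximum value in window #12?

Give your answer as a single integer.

step 1: append 17 -> window=[17] (not full yet)
step 2: append 32 -> window=[17, 32] (not full yet)
step 3: append 49 -> window=[17, 32, 49] (not full yet)
step 4: append 59 -> window=[17, 32, 49, 59] -> max=59
step 5: append 31 -> window=[32, 49, 59, 31] -> max=59
step 6: append 14 -> window=[49, 59, 31, 14] -> max=59
step 7: append 5 -> window=[59, 31, 14, 5] -> max=59
step 8: append 20 -> window=[31, 14, 5, 20] -> max=31
step 9: append 58 -> window=[14, 5, 20, 58] -> max=58
step 10: append 3 -> window=[5, 20, 58, 3] -> max=58
step 11: append 37 -> window=[20, 58, 3, 37] -> max=58
step 12: append 57 -> window=[58, 3, 37, 57] -> max=58
step 13: append 6 -> window=[3, 37, 57, 6] -> max=57
step 14: append 14 -> window=[37, 57, 6, 14] -> max=57
step 15: append 49 -> window=[57, 6, 14, 49] -> max=57
Window #12 max = 57

Answer: 57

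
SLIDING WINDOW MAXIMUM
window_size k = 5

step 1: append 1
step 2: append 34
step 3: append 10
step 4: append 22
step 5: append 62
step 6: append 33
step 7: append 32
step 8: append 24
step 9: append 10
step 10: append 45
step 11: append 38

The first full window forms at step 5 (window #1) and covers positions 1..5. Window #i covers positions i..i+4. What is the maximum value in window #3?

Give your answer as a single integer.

Answer: 62

Derivation:
step 1: append 1 -> window=[1] (not full yet)
step 2: append 34 -> window=[1, 34] (not full yet)
step 3: append 10 -> window=[1, 34, 10] (not full yet)
step 4: append 22 -> window=[1, 34, 10, 22] (not full yet)
step 5: append 62 -> window=[1, 34, 10, 22, 62] -> max=62
step 6: append 33 -> window=[34, 10, 22, 62, 33] -> max=62
step 7: append 32 -> window=[10, 22, 62, 33, 32] -> max=62
Window #3 max = 62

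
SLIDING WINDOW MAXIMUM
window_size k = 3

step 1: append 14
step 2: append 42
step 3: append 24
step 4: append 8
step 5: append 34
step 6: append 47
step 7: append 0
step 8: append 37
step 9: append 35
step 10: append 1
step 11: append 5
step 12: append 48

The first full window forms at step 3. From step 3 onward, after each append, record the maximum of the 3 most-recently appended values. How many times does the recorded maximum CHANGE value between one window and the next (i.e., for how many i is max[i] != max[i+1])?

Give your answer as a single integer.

Answer: 5

Derivation:
step 1: append 14 -> window=[14] (not full yet)
step 2: append 42 -> window=[14, 42] (not full yet)
step 3: append 24 -> window=[14, 42, 24] -> max=42
step 4: append 8 -> window=[42, 24, 8] -> max=42
step 5: append 34 -> window=[24, 8, 34] -> max=34
step 6: append 47 -> window=[8, 34, 47] -> max=47
step 7: append 0 -> window=[34, 47, 0] -> max=47
step 8: append 37 -> window=[47, 0, 37] -> max=47
step 9: append 35 -> window=[0, 37, 35] -> max=37
step 10: append 1 -> window=[37, 35, 1] -> max=37
step 11: append 5 -> window=[35, 1, 5] -> max=35
step 12: append 48 -> window=[1, 5, 48] -> max=48
Recorded maximums: 42 42 34 47 47 47 37 37 35 48
Changes between consecutive maximums: 5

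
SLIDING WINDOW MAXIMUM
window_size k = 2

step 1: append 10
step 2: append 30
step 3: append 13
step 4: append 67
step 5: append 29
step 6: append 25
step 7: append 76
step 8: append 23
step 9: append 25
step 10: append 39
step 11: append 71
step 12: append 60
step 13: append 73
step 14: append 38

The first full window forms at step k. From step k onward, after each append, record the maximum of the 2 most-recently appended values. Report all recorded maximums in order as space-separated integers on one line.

Answer: 30 30 67 67 29 76 76 25 39 71 71 73 73

Derivation:
step 1: append 10 -> window=[10] (not full yet)
step 2: append 30 -> window=[10, 30] -> max=30
step 3: append 13 -> window=[30, 13] -> max=30
step 4: append 67 -> window=[13, 67] -> max=67
step 5: append 29 -> window=[67, 29] -> max=67
step 6: append 25 -> window=[29, 25] -> max=29
step 7: append 76 -> window=[25, 76] -> max=76
step 8: append 23 -> window=[76, 23] -> max=76
step 9: append 25 -> window=[23, 25] -> max=25
step 10: append 39 -> window=[25, 39] -> max=39
step 11: append 71 -> window=[39, 71] -> max=71
step 12: append 60 -> window=[71, 60] -> max=71
step 13: append 73 -> window=[60, 73] -> max=73
step 14: append 38 -> window=[73, 38] -> max=73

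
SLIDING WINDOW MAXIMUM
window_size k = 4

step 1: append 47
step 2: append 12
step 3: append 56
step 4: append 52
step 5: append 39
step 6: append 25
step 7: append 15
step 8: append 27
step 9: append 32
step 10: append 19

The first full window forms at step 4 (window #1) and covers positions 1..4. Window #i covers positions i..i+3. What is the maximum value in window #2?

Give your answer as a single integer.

Answer: 56

Derivation:
step 1: append 47 -> window=[47] (not full yet)
step 2: append 12 -> window=[47, 12] (not full yet)
step 3: append 56 -> window=[47, 12, 56] (not full yet)
step 4: append 52 -> window=[47, 12, 56, 52] -> max=56
step 5: append 39 -> window=[12, 56, 52, 39] -> max=56
Window #2 max = 56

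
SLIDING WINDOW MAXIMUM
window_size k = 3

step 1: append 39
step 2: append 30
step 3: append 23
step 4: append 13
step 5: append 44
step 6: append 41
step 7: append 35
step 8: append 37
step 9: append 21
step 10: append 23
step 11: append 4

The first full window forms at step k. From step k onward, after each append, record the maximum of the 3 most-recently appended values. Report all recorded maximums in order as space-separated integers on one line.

step 1: append 39 -> window=[39] (not full yet)
step 2: append 30 -> window=[39, 30] (not full yet)
step 3: append 23 -> window=[39, 30, 23] -> max=39
step 4: append 13 -> window=[30, 23, 13] -> max=30
step 5: append 44 -> window=[23, 13, 44] -> max=44
step 6: append 41 -> window=[13, 44, 41] -> max=44
step 7: append 35 -> window=[44, 41, 35] -> max=44
step 8: append 37 -> window=[41, 35, 37] -> max=41
step 9: append 21 -> window=[35, 37, 21] -> max=37
step 10: append 23 -> window=[37, 21, 23] -> max=37
step 11: append 4 -> window=[21, 23, 4] -> max=23

Answer: 39 30 44 44 44 41 37 37 23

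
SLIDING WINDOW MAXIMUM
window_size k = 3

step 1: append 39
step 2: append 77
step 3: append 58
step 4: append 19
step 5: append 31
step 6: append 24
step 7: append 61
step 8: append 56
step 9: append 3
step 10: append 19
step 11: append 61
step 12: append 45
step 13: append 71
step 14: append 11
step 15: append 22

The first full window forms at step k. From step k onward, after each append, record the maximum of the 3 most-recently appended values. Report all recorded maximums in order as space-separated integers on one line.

Answer: 77 77 58 31 61 61 61 56 61 61 71 71 71

Derivation:
step 1: append 39 -> window=[39] (not full yet)
step 2: append 77 -> window=[39, 77] (not full yet)
step 3: append 58 -> window=[39, 77, 58] -> max=77
step 4: append 19 -> window=[77, 58, 19] -> max=77
step 5: append 31 -> window=[58, 19, 31] -> max=58
step 6: append 24 -> window=[19, 31, 24] -> max=31
step 7: append 61 -> window=[31, 24, 61] -> max=61
step 8: append 56 -> window=[24, 61, 56] -> max=61
step 9: append 3 -> window=[61, 56, 3] -> max=61
step 10: append 19 -> window=[56, 3, 19] -> max=56
step 11: append 61 -> window=[3, 19, 61] -> max=61
step 12: append 45 -> window=[19, 61, 45] -> max=61
step 13: append 71 -> window=[61, 45, 71] -> max=71
step 14: append 11 -> window=[45, 71, 11] -> max=71
step 15: append 22 -> window=[71, 11, 22] -> max=71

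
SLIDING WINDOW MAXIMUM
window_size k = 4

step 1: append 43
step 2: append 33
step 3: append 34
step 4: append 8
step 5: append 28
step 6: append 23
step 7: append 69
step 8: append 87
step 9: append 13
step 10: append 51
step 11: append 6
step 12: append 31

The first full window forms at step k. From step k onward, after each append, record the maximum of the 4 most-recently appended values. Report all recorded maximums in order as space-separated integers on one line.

step 1: append 43 -> window=[43] (not full yet)
step 2: append 33 -> window=[43, 33] (not full yet)
step 3: append 34 -> window=[43, 33, 34] (not full yet)
step 4: append 8 -> window=[43, 33, 34, 8] -> max=43
step 5: append 28 -> window=[33, 34, 8, 28] -> max=34
step 6: append 23 -> window=[34, 8, 28, 23] -> max=34
step 7: append 69 -> window=[8, 28, 23, 69] -> max=69
step 8: append 87 -> window=[28, 23, 69, 87] -> max=87
step 9: append 13 -> window=[23, 69, 87, 13] -> max=87
step 10: append 51 -> window=[69, 87, 13, 51] -> max=87
step 11: append 6 -> window=[87, 13, 51, 6] -> max=87
step 12: append 31 -> window=[13, 51, 6, 31] -> max=51

Answer: 43 34 34 69 87 87 87 87 51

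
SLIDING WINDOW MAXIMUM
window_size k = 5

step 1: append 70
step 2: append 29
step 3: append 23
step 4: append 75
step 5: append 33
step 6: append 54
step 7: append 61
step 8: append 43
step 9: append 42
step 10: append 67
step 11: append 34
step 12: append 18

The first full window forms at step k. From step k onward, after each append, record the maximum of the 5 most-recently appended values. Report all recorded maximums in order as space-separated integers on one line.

step 1: append 70 -> window=[70] (not full yet)
step 2: append 29 -> window=[70, 29] (not full yet)
step 3: append 23 -> window=[70, 29, 23] (not full yet)
step 4: append 75 -> window=[70, 29, 23, 75] (not full yet)
step 5: append 33 -> window=[70, 29, 23, 75, 33] -> max=75
step 6: append 54 -> window=[29, 23, 75, 33, 54] -> max=75
step 7: append 61 -> window=[23, 75, 33, 54, 61] -> max=75
step 8: append 43 -> window=[75, 33, 54, 61, 43] -> max=75
step 9: append 42 -> window=[33, 54, 61, 43, 42] -> max=61
step 10: append 67 -> window=[54, 61, 43, 42, 67] -> max=67
step 11: append 34 -> window=[61, 43, 42, 67, 34] -> max=67
step 12: append 18 -> window=[43, 42, 67, 34, 18] -> max=67

Answer: 75 75 75 75 61 67 67 67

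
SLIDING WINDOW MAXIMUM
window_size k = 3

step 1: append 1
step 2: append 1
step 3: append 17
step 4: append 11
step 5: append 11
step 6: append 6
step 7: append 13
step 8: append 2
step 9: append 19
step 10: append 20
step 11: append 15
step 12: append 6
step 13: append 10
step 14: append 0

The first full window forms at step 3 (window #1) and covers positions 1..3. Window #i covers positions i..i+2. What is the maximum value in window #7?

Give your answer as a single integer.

step 1: append 1 -> window=[1] (not full yet)
step 2: append 1 -> window=[1, 1] (not full yet)
step 3: append 17 -> window=[1, 1, 17] -> max=17
step 4: append 11 -> window=[1, 17, 11] -> max=17
step 5: append 11 -> window=[17, 11, 11] -> max=17
step 6: append 6 -> window=[11, 11, 6] -> max=11
step 7: append 13 -> window=[11, 6, 13] -> max=13
step 8: append 2 -> window=[6, 13, 2] -> max=13
step 9: append 19 -> window=[13, 2, 19] -> max=19
Window #7 max = 19

Answer: 19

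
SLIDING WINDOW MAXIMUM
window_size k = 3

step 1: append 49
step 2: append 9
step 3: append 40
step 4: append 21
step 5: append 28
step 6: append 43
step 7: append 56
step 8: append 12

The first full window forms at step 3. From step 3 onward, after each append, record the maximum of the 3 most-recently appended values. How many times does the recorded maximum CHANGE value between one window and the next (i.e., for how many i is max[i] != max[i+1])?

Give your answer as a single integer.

step 1: append 49 -> window=[49] (not full yet)
step 2: append 9 -> window=[49, 9] (not full yet)
step 3: append 40 -> window=[49, 9, 40] -> max=49
step 4: append 21 -> window=[9, 40, 21] -> max=40
step 5: append 28 -> window=[40, 21, 28] -> max=40
step 6: append 43 -> window=[21, 28, 43] -> max=43
step 7: append 56 -> window=[28, 43, 56] -> max=56
step 8: append 12 -> window=[43, 56, 12] -> max=56
Recorded maximums: 49 40 40 43 56 56
Changes between consecutive maximums: 3

Answer: 3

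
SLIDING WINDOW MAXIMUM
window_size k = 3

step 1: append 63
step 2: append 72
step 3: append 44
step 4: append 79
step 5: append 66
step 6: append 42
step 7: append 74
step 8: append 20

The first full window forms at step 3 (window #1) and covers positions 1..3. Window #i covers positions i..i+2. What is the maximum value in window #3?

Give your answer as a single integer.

step 1: append 63 -> window=[63] (not full yet)
step 2: append 72 -> window=[63, 72] (not full yet)
step 3: append 44 -> window=[63, 72, 44] -> max=72
step 4: append 79 -> window=[72, 44, 79] -> max=79
step 5: append 66 -> window=[44, 79, 66] -> max=79
Window #3 max = 79

Answer: 79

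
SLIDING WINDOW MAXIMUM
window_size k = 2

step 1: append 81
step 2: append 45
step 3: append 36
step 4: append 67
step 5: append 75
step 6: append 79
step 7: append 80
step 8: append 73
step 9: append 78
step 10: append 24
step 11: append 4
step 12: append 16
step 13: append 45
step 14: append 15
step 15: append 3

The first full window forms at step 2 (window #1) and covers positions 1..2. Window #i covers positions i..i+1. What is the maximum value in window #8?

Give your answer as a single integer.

step 1: append 81 -> window=[81] (not full yet)
step 2: append 45 -> window=[81, 45] -> max=81
step 3: append 36 -> window=[45, 36] -> max=45
step 4: append 67 -> window=[36, 67] -> max=67
step 5: append 75 -> window=[67, 75] -> max=75
step 6: append 79 -> window=[75, 79] -> max=79
step 7: append 80 -> window=[79, 80] -> max=80
step 8: append 73 -> window=[80, 73] -> max=80
step 9: append 78 -> window=[73, 78] -> max=78
Window #8 max = 78

Answer: 78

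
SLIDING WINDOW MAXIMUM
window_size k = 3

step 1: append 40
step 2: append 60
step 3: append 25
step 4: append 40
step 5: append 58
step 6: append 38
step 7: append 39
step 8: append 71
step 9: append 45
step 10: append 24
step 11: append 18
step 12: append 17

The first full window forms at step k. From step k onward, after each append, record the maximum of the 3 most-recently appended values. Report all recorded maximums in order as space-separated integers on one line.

step 1: append 40 -> window=[40] (not full yet)
step 2: append 60 -> window=[40, 60] (not full yet)
step 3: append 25 -> window=[40, 60, 25] -> max=60
step 4: append 40 -> window=[60, 25, 40] -> max=60
step 5: append 58 -> window=[25, 40, 58] -> max=58
step 6: append 38 -> window=[40, 58, 38] -> max=58
step 7: append 39 -> window=[58, 38, 39] -> max=58
step 8: append 71 -> window=[38, 39, 71] -> max=71
step 9: append 45 -> window=[39, 71, 45] -> max=71
step 10: append 24 -> window=[71, 45, 24] -> max=71
step 11: append 18 -> window=[45, 24, 18] -> max=45
step 12: append 17 -> window=[24, 18, 17] -> max=24

Answer: 60 60 58 58 58 71 71 71 45 24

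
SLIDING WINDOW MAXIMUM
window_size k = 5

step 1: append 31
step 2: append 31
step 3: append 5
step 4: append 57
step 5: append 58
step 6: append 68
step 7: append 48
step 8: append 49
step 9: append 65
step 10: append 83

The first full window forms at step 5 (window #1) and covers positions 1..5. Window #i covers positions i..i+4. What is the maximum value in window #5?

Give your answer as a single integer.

step 1: append 31 -> window=[31] (not full yet)
step 2: append 31 -> window=[31, 31] (not full yet)
step 3: append 5 -> window=[31, 31, 5] (not full yet)
step 4: append 57 -> window=[31, 31, 5, 57] (not full yet)
step 5: append 58 -> window=[31, 31, 5, 57, 58] -> max=58
step 6: append 68 -> window=[31, 5, 57, 58, 68] -> max=68
step 7: append 48 -> window=[5, 57, 58, 68, 48] -> max=68
step 8: append 49 -> window=[57, 58, 68, 48, 49] -> max=68
step 9: append 65 -> window=[58, 68, 48, 49, 65] -> max=68
Window #5 max = 68

Answer: 68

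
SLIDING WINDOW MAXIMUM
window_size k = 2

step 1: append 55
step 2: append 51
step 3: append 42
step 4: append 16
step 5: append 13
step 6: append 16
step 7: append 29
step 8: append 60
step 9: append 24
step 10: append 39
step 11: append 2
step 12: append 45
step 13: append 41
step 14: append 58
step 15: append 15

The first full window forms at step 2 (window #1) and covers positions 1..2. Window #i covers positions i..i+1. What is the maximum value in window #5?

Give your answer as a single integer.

Answer: 16

Derivation:
step 1: append 55 -> window=[55] (not full yet)
step 2: append 51 -> window=[55, 51] -> max=55
step 3: append 42 -> window=[51, 42] -> max=51
step 4: append 16 -> window=[42, 16] -> max=42
step 5: append 13 -> window=[16, 13] -> max=16
step 6: append 16 -> window=[13, 16] -> max=16
Window #5 max = 16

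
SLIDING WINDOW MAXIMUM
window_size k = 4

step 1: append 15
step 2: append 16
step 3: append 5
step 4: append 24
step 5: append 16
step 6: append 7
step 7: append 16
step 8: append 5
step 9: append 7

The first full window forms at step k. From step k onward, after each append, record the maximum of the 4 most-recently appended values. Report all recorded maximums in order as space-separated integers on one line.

step 1: append 15 -> window=[15] (not full yet)
step 2: append 16 -> window=[15, 16] (not full yet)
step 3: append 5 -> window=[15, 16, 5] (not full yet)
step 4: append 24 -> window=[15, 16, 5, 24] -> max=24
step 5: append 16 -> window=[16, 5, 24, 16] -> max=24
step 6: append 7 -> window=[5, 24, 16, 7] -> max=24
step 7: append 16 -> window=[24, 16, 7, 16] -> max=24
step 8: append 5 -> window=[16, 7, 16, 5] -> max=16
step 9: append 7 -> window=[7, 16, 5, 7] -> max=16

Answer: 24 24 24 24 16 16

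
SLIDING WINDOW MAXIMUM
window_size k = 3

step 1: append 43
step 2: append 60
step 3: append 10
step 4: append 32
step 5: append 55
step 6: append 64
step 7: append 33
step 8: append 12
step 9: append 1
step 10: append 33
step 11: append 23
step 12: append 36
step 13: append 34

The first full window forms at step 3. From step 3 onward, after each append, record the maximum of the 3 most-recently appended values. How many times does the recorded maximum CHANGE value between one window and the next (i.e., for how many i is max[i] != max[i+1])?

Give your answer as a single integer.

step 1: append 43 -> window=[43] (not full yet)
step 2: append 60 -> window=[43, 60] (not full yet)
step 3: append 10 -> window=[43, 60, 10] -> max=60
step 4: append 32 -> window=[60, 10, 32] -> max=60
step 5: append 55 -> window=[10, 32, 55] -> max=55
step 6: append 64 -> window=[32, 55, 64] -> max=64
step 7: append 33 -> window=[55, 64, 33] -> max=64
step 8: append 12 -> window=[64, 33, 12] -> max=64
step 9: append 1 -> window=[33, 12, 1] -> max=33
step 10: append 33 -> window=[12, 1, 33] -> max=33
step 11: append 23 -> window=[1, 33, 23] -> max=33
step 12: append 36 -> window=[33, 23, 36] -> max=36
step 13: append 34 -> window=[23, 36, 34] -> max=36
Recorded maximums: 60 60 55 64 64 64 33 33 33 36 36
Changes between consecutive maximums: 4

Answer: 4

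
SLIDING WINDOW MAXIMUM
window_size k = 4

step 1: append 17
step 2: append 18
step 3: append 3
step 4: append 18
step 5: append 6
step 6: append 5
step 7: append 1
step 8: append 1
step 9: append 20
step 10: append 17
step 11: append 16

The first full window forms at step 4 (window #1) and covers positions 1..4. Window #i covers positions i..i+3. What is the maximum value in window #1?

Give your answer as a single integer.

Answer: 18

Derivation:
step 1: append 17 -> window=[17] (not full yet)
step 2: append 18 -> window=[17, 18] (not full yet)
step 3: append 3 -> window=[17, 18, 3] (not full yet)
step 4: append 18 -> window=[17, 18, 3, 18] -> max=18
Window #1 max = 18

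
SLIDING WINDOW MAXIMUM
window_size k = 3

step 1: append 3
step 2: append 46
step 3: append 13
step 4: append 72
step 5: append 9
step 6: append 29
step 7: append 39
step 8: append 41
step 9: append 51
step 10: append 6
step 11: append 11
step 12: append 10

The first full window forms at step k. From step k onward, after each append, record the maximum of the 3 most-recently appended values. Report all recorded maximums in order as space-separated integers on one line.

Answer: 46 72 72 72 39 41 51 51 51 11

Derivation:
step 1: append 3 -> window=[3] (not full yet)
step 2: append 46 -> window=[3, 46] (not full yet)
step 3: append 13 -> window=[3, 46, 13] -> max=46
step 4: append 72 -> window=[46, 13, 72] -> max=72
step 5: append 9 -> window=[13, 72, 9] -> max=72
step 6: append 29 -> window=[72, 9, 29] -> max=72
step 7: append 39 -> window=[9, 29, 39] -> max=39
step 8: append 41 -> window=[29, 39, 41] -> max=41
step 9: append 51 -> window=[39, 41, 51] -> max=51
step 10: append 6 -> window=[41, 51, 6] -> max=51
step 11: append 11 -> window=[51, 6, 11] -> max=51
step 12: append 10 -> window=[6, 11, 10] -> max=11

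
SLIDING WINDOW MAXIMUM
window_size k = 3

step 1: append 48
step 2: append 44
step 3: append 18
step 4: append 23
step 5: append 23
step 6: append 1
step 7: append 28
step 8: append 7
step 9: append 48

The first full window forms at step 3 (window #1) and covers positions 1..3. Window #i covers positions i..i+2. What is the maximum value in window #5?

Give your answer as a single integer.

step 1: append 48 -> window=[48] (not full yet)
step 2: append 44 -> window=[48, 44] (not full yet)
step 3: append 18 -> window=[48, 44, 18] -> max=48
step 4: append 23 -> window=[44, 18, 23] -> max=44
step 5: append 23 -> window=[18, 23, 23] -> max=23
step 6: append 1 -> window=[23, 23, 1] -> max=23
step 7: append 28 -> window=[23, 1, 28] -> max=28
Window #5 max = 28

Answer: 28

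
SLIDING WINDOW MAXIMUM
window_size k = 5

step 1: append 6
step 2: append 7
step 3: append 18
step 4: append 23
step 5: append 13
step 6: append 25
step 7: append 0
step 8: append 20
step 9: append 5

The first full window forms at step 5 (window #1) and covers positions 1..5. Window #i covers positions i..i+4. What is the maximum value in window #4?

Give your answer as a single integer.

Answer: 25

Derivation:
step 1: append 6 -> window=[6] (not full yet)
step 2: append 7 -> window=[6, 7] (not full yet)
step 3: append 18 -> window=[6, 7, 18] (not full yet)
step 4: append 23 -> window=[6, 7, 18, 23] (not full yet)
step 5: append 13 -> window=[6, 7, 18, 23, 13] -> max=23
step 6: append 25 -> window=[7, 18, 23, 13, 25] -> max=25
step 7: append 0 -> window=[18, 23, 13, 25, 0] -> max=25
step 8: append 20 -> window=[23, 13, 25, 0, 20] -> max=25
Window #4 max = 25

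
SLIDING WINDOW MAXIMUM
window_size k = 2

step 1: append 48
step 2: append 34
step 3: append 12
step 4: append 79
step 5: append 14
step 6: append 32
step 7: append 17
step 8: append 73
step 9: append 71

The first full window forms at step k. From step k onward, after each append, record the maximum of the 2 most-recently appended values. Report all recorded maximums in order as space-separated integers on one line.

step 1: append 48 -> window=[48] (not full yet)
step 2: append 34 -> window=[48, 34] -> max=48
step 3: append 12 -> window=[34, 12] -> max=34
step 4: append 79 -> window=[12, 79] -> max=79
step 5: append 14 -> window=[79, 14] -> max=79
step 6: append 32 -> window=[14, 32] -> max=32
step 7: append 17 -> window=[32, 17] -> max=32
step 8: append 73 -> window=[17, 73] -> max=73
step 9: append 71 -> window=[73, 71] -> max=73

Answer: 48 34 79 79 32 32 73 73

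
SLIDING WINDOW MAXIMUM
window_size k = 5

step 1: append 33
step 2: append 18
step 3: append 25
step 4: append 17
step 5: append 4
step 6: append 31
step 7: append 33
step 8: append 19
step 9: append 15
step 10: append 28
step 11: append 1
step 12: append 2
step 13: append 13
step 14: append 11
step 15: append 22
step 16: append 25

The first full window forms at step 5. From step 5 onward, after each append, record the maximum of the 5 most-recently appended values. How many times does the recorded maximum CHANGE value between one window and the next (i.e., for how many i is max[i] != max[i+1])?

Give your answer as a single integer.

step 1: append 33 -> window=[33] (not full yet)
step 2: append 18 -> window=[33, 18] (not full yet)
step 3: append 25 -> window=[33, 18, 25] (not full yet)
step 4: append 17 -> window=[33, 18, 25, 17] (not full yet)
step 5: append 4 -> window=[33, 18, 25, 17, 4] -> max=33
step 6: append 31 -> window=[18, 25, 17, 4, 31] -> max=31
step 7: append 33 -> window=[25, 17, 4, 31, 33] -> max=33
step 8: append 19 -> window=[17, 4, 31, 33, 19] -> max=33
step 9: append 15 -> window=[4, 31, 33, 19, 15] -> max=33
step 10: append 28 -> window=[31, 33, 19, 15, 28] -> max=33
step 11: append 1 -> window=[33, 19, 15, 28, 1] -> max=33
step 12: append 2 -> window=[19, 15, 28, 1, 2] -> max=28
step 13: append 13 -> window=[15, 28, 1, 2, 13] -> max=28
step 14: append 11 -> window=[28, 1, 2, 13, 11] -> max=28
step 15: append 22 -> window=[1, 2, 13, 11, 22] -> max=22
step 16: append 25 -> window=[2, 13, 11, 22, 25] -> max=25
Recorded maximums: 33 31 33 33 33 33 33 28 28 28 22 25
Changes between consecutive maximums: 5

Answer: 5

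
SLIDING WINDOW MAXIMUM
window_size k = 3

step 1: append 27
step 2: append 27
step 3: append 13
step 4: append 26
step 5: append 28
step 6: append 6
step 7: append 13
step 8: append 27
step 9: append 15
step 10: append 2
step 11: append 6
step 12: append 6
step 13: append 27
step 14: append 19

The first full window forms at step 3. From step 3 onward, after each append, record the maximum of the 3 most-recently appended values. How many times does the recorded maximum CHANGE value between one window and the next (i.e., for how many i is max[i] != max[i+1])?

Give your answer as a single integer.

Answer: 5

Derivation:
step 1: append 27 -> window=[27] (not full yet)
step 2: append 27 -> window=[27, 27] (not full yet)
step 3: append 13 -> window=[27, 27, 13] -> max=27
step 4: append 26 -> window=[27, 13, 26] -> max=27
step 5: append 28 -> window=[13, 26, 28] -> max=28
step 6: append 6 -> window=[26, 28, 6] -> max=28
step 7: append 13 -> window=[28, 6, 13] -> max=28
step 8: append 27 -> window=[6, 13, 27] -> max=27
step 9: append 15 -> window=[13, 27, 15] -> max=27
step 10: append 2 -> window=[27, 15, 2] -> max=27
step 11: append 6 -> window=[15, 2, 6] -> max=15
step 12: append 6 -> window=[2, 6, 6] -> max=6
step 13: append 27 -> window=[6, 6, 27] -> max=27
step 14: append 19 -> window=[6, 27, 19] -> max=27
Recorded maximums: 27 27 28 28 28 27 27 27 15 6 27 27
Changes between consecutive maximums: 5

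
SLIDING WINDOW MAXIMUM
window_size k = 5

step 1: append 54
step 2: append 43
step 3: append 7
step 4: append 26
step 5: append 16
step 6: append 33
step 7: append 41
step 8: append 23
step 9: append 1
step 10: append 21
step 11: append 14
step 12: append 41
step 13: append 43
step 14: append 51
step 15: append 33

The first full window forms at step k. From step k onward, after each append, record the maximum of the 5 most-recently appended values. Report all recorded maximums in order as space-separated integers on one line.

step 1: append 54 -> window=[54] (not full yet)
step 2: append 43 -> window=[54, 43] (not full yet)
step 3: append 7 -> window=[54, 43, 7] (not full yet)
step 4: append 26 -> window=[54, 43, 7, 26] (not full yet)
step 5: append 16 -> window=[54, 43, 7, 26, 16] -> max=54
step 6: append 33 -> window=[43, 7, 26, 16, 33] -> max=43
step 7: append 41 -> window=[7, 26, 16, 33, 41] -> max=41
step 8: append 23 -> window=[26, 16, 33, 41, 23] -> max=41
step 9: append 1 -> window=[16, 33, 41, 23, 1] -> max=41
step 10: append 21 -> window=[33, 41, 23, 1, 21] -> max=41
step 11: append 14 -> window=[41, 23, 1, 21, 14] -> max=41
step 12: append 41 -> window=[23, 1, 21, 14, 41] -> max=41
step 13: append 43 -> window=[1, 21, 14, 41, 43] -> max=43
step 14: append 51 -> window=[21, 14, 41, 43, 51] -> max=51
step 15: append 33 -> window=[14, 41, 43, 51, 33] -> max=51

Answer: 54 43 41 41 41 41 41 41 43 51 51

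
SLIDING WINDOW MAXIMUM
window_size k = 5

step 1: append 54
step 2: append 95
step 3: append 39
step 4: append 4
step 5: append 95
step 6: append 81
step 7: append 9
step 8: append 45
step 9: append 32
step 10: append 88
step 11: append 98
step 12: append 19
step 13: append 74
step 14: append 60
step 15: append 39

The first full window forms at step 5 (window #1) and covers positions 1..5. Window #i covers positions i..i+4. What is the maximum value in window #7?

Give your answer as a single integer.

step 1: append 54 -> window=[54] (not full yet)
step 2: append 95 -> window=[54, 95] (not full yet)
step 3: append 39 -> window=[54, 95, 39] (not full yet)
step 4: append 4 -> window=[54, 95, 39, 4] (not full yet)
step 5: append 95 -> window=[54, 95, 39, 4, 95] -> max=95
step 6: append 81 -> window=[95, 39, 4, 95, 81] -> max=95
step 7: append 9 -> window=[39, 4, 95, 81, 9] -> max=95
step 8: append 45 -> window=[4, 95, 81, 9, 45] -> max=95
step 9: append 32 -> window=[95, 81, 9, 45, 32] -> max=95
step 10: append 88 -> window=[81, 9, 45, 32, 88] -> max=88
step 11: append 98 -> window=[9, 45, 32, 88, 98] -> max=98
Window #7 max = 98

Answer: 98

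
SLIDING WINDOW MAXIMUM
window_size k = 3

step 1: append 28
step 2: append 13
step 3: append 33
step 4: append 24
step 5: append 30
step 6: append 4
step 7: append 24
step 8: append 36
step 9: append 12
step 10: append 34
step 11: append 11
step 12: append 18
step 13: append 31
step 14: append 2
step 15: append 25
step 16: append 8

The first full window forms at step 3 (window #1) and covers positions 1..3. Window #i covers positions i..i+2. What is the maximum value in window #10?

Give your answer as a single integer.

Answer: 34

Derivation:
step 1: append 28 -> window=[28] (not full yet)
step 2: append 13 -> window=[28, 13] (not full yet)
step 3: append 33 -> window=[28, 13, 33] -> max=33
step 4: append 24 -> window=[13, 33, 24] -> max=33
step 5: append 30 -> window=[33, 24, 30] -> max=33
step 6: append 4 -> window=[24, 30, 4] -> max=30
step 7: append 24 -> window=[30, 4, 24] -> max=30
step 8: append 36 -> window=[4, 24, 36] -> max=36
step 9: append 12 -> window=[24, 36, 12] -> max=36
step 10: append 34 -> window=[36, 12, 34] -> max=36
step 11: append 11 -> window=[12, 34, 11] -> max=34
step 12: append 18 -> window=[34, 11, 18] -> max=34
Window #10 max = 34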